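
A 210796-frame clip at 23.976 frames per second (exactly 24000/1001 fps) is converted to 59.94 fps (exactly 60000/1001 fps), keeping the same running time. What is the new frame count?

Frames at target rate = 210796 × (60000/1001) / (24000/1001) = 526990.

526990 frames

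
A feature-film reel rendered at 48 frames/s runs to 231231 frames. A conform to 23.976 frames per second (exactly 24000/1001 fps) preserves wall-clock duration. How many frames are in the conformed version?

115500 frames

Target frames = source frames × (target rate / source rate) = 231231 × (24000/1001)/(48) = 231231 × 500/1001 = 115500.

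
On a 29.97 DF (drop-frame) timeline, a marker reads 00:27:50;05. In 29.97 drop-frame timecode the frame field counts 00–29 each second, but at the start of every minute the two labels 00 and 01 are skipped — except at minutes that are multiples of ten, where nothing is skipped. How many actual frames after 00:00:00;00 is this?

As if non-drop at 30 labels/s: (0 × 3600 + 27 × 60 + 50) × 30 + 5 = 50105.
Minute boundaries passed: 27; those not divisible by 10: 27 − 2 = 25; dropped labels = 2 × 25 = 50.
Actual frame index = 50105 − 50 = 50055.

50055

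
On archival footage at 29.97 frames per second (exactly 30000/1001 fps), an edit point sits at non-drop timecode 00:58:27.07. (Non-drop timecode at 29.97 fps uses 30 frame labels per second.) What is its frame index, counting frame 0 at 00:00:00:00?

frame 105217

Total seconds to the label: (0 × 3600 + 58 × 60 + 27) = 3507.
Frame index = 3507 × 30 + 7 = 105217.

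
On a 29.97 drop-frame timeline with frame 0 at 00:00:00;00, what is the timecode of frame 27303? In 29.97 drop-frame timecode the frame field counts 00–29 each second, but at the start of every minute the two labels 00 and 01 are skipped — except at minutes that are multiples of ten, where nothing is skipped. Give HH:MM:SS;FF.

Ten DF minutes hold 17982 frames, so frame 27303 lies in block 1 (frames 17982–35963) with 9321 frames into that block.
The block's first minute is 1800 frames and the rest 1798 each; 9321 frames reaches minute 5, so 1 × 18 + 5 × 2 = 28 labels have been skipped so far.
Adding those back, label number 27303 + 28 = 27331 at 30 labels/s is 911 s + 1 f = 0 h 15 min 11 s frame 1, i.e. 00:15:11;01.

00:15:11;01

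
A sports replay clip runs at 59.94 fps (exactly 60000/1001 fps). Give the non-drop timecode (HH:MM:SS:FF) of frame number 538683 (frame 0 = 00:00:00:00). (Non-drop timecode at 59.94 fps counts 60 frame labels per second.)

02:29:38:03

538683 ÷ 60 = 8978 full seconds, remainder 3 frames.
8978 s = 2 h 29 min 38 s.
Timecode: 02:29:38:03.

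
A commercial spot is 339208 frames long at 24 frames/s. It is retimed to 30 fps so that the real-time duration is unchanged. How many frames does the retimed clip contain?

424010 frames

Target frames = source frames × (target rate / source rate) = 339208 × (30)/(24) = 339208 × 5/4 = 424010.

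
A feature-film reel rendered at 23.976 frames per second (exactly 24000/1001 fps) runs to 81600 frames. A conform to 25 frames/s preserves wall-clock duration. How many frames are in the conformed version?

85085 frames

Target frames = source frames × (target rate / source rate) = 81600 × (25)/(24000/1001) = 81600 × 1001/960 = 85085.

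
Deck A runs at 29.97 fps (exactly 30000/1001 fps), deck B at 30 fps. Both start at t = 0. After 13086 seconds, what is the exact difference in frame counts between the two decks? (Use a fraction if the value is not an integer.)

A emits 30000/1001 × 13086 = 392580000/1001 frames; B emits 30 × 13086 = 392580.
Difference = 392580/1001 frames (≈ 392.1878); B is ahead of A.

392580/1001 frames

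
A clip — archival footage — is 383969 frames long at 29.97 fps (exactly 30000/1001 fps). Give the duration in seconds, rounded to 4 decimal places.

12811.7656 seconds

Running time = 383969 × 1001/30000 = 384352969/30000 s ≈ 12811.7656 s.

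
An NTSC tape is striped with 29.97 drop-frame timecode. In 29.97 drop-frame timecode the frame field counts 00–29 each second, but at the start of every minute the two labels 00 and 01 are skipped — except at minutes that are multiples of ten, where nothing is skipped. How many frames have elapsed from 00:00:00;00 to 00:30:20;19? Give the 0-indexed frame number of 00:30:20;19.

54565

As if non-drop at 30 labels/s: (0 × 3600 + 30 × 60 + 20) × 30 + 19 = 54619.
Minute boundaries passed: 30; those not divisible by 10: 30 − 3 = 27; dropped labels = 2 × 27 = 54.
Actual frame index = 54619 − 54 = 54565.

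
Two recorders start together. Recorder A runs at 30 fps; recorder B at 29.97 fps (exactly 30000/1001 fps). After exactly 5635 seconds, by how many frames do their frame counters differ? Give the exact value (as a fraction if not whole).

A emits 30 × 5635 = 169050 frames; B emits 30000/1001 × 5635 = 24150000/143.
Difference = 24150/143 frames (≈ 168.8811); B is behind A.

24150/143 frames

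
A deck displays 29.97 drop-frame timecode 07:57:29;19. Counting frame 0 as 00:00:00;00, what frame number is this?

858629

As if non-drop at 30 labels/s: (7 × 3600 + 57 × 60 + 29) × 30 + 19 = 859489.
Minute boundaries passed: 477; those not divisible by 10: 477 − 47 = 430; dropped labels = 2 × 430 = 860.
Actual frame index = 859489 − 860 = 858629.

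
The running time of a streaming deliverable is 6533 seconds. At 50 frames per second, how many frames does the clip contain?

Frames = 6533 × 50 = 326650.

326650 frames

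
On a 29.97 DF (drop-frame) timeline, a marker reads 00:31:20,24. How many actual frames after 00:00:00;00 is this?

56368

Complete 10-minute blocks: 3, each 17982 frames → 53946.
Remaining 1 whole minute in the current block: 1800 + 0 × 1798 = 1800 frames.
Within the current minute: 20 × 30 + 24 − 2 = 622 (labels ;00/;01 skipped at this minute). Total = 53946 + 1800 + 622 = 56368.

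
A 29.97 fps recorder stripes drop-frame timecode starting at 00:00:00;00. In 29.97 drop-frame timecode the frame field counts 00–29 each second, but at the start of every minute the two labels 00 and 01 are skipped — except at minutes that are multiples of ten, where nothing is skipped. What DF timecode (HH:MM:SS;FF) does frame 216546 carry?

Ten DF minutes hold 17982 frames, so frame 216546 lies in block 12 (frames 215784–233765) with 762 frames into that block.
The block's first minute is 1800 frames and the rest 1798 each; 762 frames reaches minute 0, so 12 × 18 + 0 × 2 = 216 labels have been skipped so far.
Adding those back, label number 216546 + 216 = 216762 at 30 labels/s is 7225 s + 12 f = 2 h 0 min 25 s frame 12, i.e. 02:00:25;12.

02:00:25;12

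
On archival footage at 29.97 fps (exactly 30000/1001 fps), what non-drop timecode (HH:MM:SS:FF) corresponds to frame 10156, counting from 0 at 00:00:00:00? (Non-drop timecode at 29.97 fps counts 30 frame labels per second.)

00:05:38:16

10156 ÷ 30 = 338 full seconds, remainder 16 frames.
338 s = 0 h 5 min 38 s.
Timecode: 00:05:38:16.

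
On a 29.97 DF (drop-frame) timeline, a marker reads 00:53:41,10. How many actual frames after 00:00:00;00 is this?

Complete 10-minute blocks: 5, each 17982 frames → 89910.
Remaining 3 whole minutes in the current block: 1800 + 2 × 1798 = 5396 frames.
Within the current minute: 41 × 30 + 10 − 2 = 1238 (labels ;00/;01 skipped at this minute). Total = 89910 + 5396 + 1238 = 96544.

96544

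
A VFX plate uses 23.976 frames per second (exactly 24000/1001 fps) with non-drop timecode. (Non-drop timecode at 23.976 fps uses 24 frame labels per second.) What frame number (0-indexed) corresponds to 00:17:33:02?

frame 25274

Total seconds to the label: (0 × 3600 + 17 × 60 + 33) = 1053.
Frame index = 1053 × 24 + 2 = 25274.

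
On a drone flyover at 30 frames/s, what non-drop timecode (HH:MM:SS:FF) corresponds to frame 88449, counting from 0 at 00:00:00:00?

00:49:08:09

88449 ÷ 30 = 2948 full seconds, remainder 9 frames.
2948 s = 0 h 49 min 8 s.
Timecode: 00:49:08:09.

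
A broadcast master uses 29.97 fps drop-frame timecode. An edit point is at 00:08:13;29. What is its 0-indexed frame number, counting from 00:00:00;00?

Complete 10-minute blocks: 0, each 17982 frames → 0.
Remaining 8 whole minutes in the current block: 1800 + 7 × 1798 = 14386 frames.
Within the current minute: 13 × 30 + 29 − 2 = 417 (labels ;00/;01 skipped at this minute). Total = 0 + 14386 + 417 = 14803.

14803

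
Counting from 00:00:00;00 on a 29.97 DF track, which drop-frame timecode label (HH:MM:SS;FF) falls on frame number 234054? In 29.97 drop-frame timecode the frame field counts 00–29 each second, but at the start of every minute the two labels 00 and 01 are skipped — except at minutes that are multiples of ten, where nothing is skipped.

02:10:09;18

Each 10-minute DF block holds 10 × 60 × 30 − 9 × 2 = 17982 frames. 234054 ÷ 17982 → 13 full blocks, remainder 288.
Within the partial block the first minute is 1800 frames and each further minute 1798, so 0 further minute boundaries passed. Total skipped labels = 18 × 13 + 2 × 0 = 234.
Non-drop label index = 234054 + 234 = 234288; at 30 labels/s that is 02:10:09:18, i.e. DF 02:10:09;18.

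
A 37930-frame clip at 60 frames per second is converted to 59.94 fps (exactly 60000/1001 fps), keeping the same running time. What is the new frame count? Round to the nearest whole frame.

37892 frames

Frames at target rate = 37930 × (60000/1001) / (60) = 37930000/1001 ≈ 37892.108.
Nearest whole frame: 37892.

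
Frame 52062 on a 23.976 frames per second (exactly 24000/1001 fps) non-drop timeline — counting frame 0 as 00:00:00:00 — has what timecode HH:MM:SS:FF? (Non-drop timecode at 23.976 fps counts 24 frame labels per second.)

52062 ÷ 24 = 2169 full seconds, remainder 6 frames.
2169 s = 0 h 36 min 9 s.
Timecode: 00:36:09:06.

00:36:09:06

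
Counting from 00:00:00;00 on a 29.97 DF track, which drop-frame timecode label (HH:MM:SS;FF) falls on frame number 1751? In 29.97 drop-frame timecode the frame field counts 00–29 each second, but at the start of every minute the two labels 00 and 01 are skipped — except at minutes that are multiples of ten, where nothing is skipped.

Ten DF minutes hold 17982 frames, so frame 1751 lies in block 0 (frames 0–17981) with 1751 frames into that block.
The block's first minute is 1800 frames and the rest 1798 each; 1751 frames reaches minute 0, so 0 × 18 + 0 × 2 = 0 labels have been skipped so far.
Adding those back, label number 1751 + 0 = 1751 at 30 labels/s is 58 s + 11 f = 0 h 0 min 58 s frame 11, i.e. 00:00:58;11.

00:00:58;11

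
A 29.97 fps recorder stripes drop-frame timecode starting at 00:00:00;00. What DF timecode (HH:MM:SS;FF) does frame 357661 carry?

Ten DF minutes hold 17982 frames, so frame 357661 lies in block 19 (frames 341658–359639) with 16003 frames into that block.
The block's first minute is 1800 frames and the rest 1798 each; 16003 frames reaches minute 8, so 19 × 18 + 8 × 2 = 358 labels have been skipped so far.
Adding those back, label number 357661 + 358 = 358019 at 30 labels/s is 11933 s + 29 f = 3 h 18 min 53 s frame 29, i.e. 03:18:53;29.

03:18:53;29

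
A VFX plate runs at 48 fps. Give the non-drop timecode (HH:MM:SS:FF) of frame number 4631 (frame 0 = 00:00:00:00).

4631 ÷ 48 = 96 full seconds, remainder 23 frames.
96 s = 0 h 1 min 36 s.
Timecode: 00:01:36:23.

00:01:36:23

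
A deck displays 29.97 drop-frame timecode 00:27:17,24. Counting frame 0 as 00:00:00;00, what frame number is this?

49084

As if non-drop at 30 labels/s: (0 × 3600 + 27 × 60 + 17) × 30 + 24 = 49134.
Minute boundaries passed: 27; those not divisible by 10: 27 − 2 = 25; dropped labels = 2 × 25 = 50.
Actual frame index = 49134 − 50 = 49084.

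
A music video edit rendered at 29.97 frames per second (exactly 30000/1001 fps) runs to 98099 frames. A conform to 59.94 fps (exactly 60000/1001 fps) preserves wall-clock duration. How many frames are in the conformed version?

Target frames = source frames × (target rate / source rate) = 98099 × (60000/1001)/(30000/1001) = 98099 × 2 = 196198.

196198 frames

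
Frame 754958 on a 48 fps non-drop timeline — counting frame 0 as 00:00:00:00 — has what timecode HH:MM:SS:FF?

04:22:08:14

754958 ÷ 48 = 15728 full seconds, remainder 14 frames.
15728 s = 4 h 22 min 8 s.
Timecode: 04:22:08:14.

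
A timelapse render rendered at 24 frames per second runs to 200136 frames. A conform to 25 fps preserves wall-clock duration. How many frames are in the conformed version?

208475 frames

Target frames = source frames × (target rate / source rate) = 200136 × (25)/(24) = 200136 × 25/24 = 208475.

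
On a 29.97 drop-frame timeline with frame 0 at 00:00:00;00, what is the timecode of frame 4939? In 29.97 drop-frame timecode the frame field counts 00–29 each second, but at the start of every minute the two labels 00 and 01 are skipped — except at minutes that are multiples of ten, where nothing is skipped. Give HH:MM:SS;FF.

Ten DF minutes hold 17982 frames, so frame 4939 lies in block 0 (frames 0–17981) with 4939 frames into that block.
The block's first minute is 1800 frames and the rest 1798 each; 4939 frames reaches minute 2, so 0 × 18 + 2 × 2 = 4 labels have been skipped so far.
Adding those back, label number 4939 + 4 = 4943 at 30 labels/s is 164 s + 23 f = 0 h 2 min 44 s frame 23, i.e. 00:02:44;23.

00:02:44;23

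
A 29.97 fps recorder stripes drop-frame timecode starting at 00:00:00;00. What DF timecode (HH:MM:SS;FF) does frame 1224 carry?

Ten DF minutes hold 17982 frames, so frame 1224 lies in block 0 (frames 0–17981) with 1224 frames into that block.
The block's first minute is 1800 frames and the rest 1798 each; 1224 frames reaches minute 0, so 0 × 18 + 0 × 2 = 0 labels have been skipped so far.
Adding those back, label number 1224 + 0 = 1224 at 30 labels/s is 40 s + 24 f = 0 h 0 min 40 s frame 24, i.e. 00:00:40;24.

00:00:40;24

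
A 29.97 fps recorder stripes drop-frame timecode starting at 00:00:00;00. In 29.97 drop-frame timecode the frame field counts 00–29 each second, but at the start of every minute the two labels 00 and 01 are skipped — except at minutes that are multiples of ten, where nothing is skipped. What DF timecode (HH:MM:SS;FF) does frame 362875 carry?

03:21:47;27

Ten DF minutes hold 17982 frames, so frame 362875 lies in block 20 (frames 359640–377621) with 3235 frames into that block.
The block's first minute is 1800 frames and the rest 1798 each; 3235 frames reaches minute 1, so 20 × 18 + 1 × 2 = 362 labels have been skipped so far.
Adding those back, label number 362875 + 362 = 363237 at 30 labels/s is 12107 s + 27 f = 3 h 21 min 47 s frame 27, i.e. 03:21:47;27.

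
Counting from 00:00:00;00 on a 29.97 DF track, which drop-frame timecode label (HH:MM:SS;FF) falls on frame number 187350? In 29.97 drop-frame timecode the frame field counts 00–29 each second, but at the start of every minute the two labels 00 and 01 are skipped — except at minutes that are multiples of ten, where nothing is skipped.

Each 10-minute DF block holds 10 × 60 × 30 − 9 × 2 = 17982 frames. 187350 ÷ 17982 → 10 full blocks, remainder 7530.
Within the partial block the first minute is 1800 frames and each further minute 1798, so 4 further minute boundaries passed. Total skipped labels = 18 × 10 + 2 × 4 = 188.
Non-drop label index = 187350 + 188 = 187538; at 30 labels/s that is 01:44:11:08, i.e. DF 01:44:11;08.

01:44:11;08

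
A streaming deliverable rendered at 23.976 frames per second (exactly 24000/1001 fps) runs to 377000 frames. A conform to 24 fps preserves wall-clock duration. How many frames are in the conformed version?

Target frames = source frames × (target rate / source rate) = 377000 × (24)/(24000/1001) = 377000 × 1001/1000 = 377377.

377377 frames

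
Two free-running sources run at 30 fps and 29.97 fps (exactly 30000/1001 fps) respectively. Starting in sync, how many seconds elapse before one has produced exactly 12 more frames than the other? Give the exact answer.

The gap grows by |30000/1001 − 30| = 30/1001 frames per second.
Time for a 12-frame gap: 12 ÷ (30/1001) = 400.4 s.

400.4 seconds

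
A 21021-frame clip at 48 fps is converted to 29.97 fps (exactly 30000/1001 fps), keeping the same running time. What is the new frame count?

Target frames = source frames × (target rate / source rate) = 21021 × (30000/1001)/(48) = 21021 × 625/1001 = 13125.

13125 frames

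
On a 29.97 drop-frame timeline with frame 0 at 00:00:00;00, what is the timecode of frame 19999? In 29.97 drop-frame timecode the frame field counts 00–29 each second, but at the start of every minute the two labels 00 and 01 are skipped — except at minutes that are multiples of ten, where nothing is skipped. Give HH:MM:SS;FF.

Ten DF minutes hold 17982 frames, so frame 19999 lies in block 1 (frames 17982–35963) with 2017 frames into that block.
The block's first minute is 1800 frames and the rest 1798 each; 2017 frames reaches minute 1, so 1 × 18 + 1 × 2 = 20 labels have been skipped so far.
Adding those back, label number 19999 + 20 = 20019 at 30 labels/s is 667 s + 9 f = 0 h 11 min 7 s frame 9, i.e. 00:11:07;09.

00:11:07;09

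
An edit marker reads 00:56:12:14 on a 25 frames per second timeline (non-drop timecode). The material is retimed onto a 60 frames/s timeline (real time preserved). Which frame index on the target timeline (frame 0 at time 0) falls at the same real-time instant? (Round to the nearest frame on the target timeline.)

frame 202354

Source frame index: (0×3600 + 56×60 + 12) × 25 + 14 = 84314.
Real time: 84314 / (25) = 84314/25 s.
Target frame: (84314/25) × (60) = 1011768/5 ≈ 202353.600 → 202354.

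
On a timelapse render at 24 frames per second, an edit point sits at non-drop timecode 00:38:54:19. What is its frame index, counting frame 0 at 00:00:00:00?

Total seconds to the label: (0 × 3600 + 38 × 60 + 54) = 2334.
Frame index = 2334 × 24 + 19 = 56035.

frame 56035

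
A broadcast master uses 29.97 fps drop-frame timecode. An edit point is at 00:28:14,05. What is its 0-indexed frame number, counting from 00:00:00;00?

50773

Complete 10-minute blocks: 2, each 17982 frames → 35964.
Remaining 8 whole minutes in the current block: 1800 + 7 × 1798 = 14386 frames.
Within the current minute: 14 × 30 + 5 − 2 = 423 (labels ;00/;01 skipped at this minute). Total = 35964 + 14386 + 423 = 50773.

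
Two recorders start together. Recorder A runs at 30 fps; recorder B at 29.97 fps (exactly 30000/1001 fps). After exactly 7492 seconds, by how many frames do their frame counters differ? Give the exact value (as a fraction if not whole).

A emits 30 × 7492 = 224760 frames; B emits 30000/1001 × 7492 = 224760000/1001.
Difference = 224760/1001 frames (≈ 224.5355); B is behind A.

224760/1001 frames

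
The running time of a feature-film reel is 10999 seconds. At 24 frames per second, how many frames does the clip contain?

Frames = 10999 × 24 = 263976.

263976 frames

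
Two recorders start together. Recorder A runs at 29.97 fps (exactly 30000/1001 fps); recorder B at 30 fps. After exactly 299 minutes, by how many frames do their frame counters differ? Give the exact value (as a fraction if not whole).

41400/77 frames

299 min = 17940 s.
A emits 30000/1001 × 17940 = 41400000/77 frames; B emits 30 × 17940 = 538200.
Difference = 41400/77 frames (≈ 537.6623); B is ahead of A.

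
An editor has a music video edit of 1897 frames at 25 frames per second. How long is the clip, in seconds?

Running time = 1897 / (25) = 75.88 s.

75.88 seconds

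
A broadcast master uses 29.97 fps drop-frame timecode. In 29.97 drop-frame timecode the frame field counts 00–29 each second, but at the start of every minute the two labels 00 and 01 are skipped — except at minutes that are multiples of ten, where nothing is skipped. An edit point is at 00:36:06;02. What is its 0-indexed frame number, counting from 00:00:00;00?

64916

Complete 10-minute blocks: 3, each 17982 frames → 53946.
Remaining 6 whole minutes in the current block: 1800 + 5 × 1798 = 10790 frames.
Within the current minute: 6 × 30 + 2 − 2 = 180 (labels ;00/;01 skipped at this minute). Total = 53946 + 10790 + 180 = 64916.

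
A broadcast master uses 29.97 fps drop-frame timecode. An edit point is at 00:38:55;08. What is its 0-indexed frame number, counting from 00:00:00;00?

69988

Complete 10-minute blocks: 3, each 17982 frames → 53946.
Remaining 8 whole minutes in the current block: 1800 + 7 × 1798 = 14386 frames.
Within the current minute: 55 × 30 + 8 − 2 = 1656 (labels ;00/;01 skipped at this minute). Total = 53946 + 14386 + 1656 = 69988.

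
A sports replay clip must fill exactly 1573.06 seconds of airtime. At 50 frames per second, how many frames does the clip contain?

Frames = 1573.06 × 50 = 78653.

78653 frames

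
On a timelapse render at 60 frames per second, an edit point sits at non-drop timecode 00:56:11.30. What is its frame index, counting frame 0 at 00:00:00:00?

frame 202290

Total seconds to the label: (0 × 3600 + 56 × 60 + 11) = 3371.
Frame index = 3371 × 60 + 30 = 202290.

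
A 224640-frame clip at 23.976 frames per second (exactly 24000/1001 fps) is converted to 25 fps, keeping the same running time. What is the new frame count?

234234 frames

Target frames = source frames × (target rate / source rate) = 224640 × (25)/(24000/1001) = 224640 × 1001/960 = 234234.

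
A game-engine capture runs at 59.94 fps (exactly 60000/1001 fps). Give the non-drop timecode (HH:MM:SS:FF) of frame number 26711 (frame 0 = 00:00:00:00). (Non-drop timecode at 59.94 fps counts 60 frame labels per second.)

26711 ÷ 60 = 445 full seconds, remainder 11 frames.
445 s = 0 h 7 min 25 s.
Timecode: 00:07:25:11.

00:07:25:11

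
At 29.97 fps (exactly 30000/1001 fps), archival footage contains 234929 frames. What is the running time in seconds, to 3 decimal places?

Running time = 234929 × 1001/30000 = 235163929/30000 s ≈ 7838.798 s.

7838.798 seconds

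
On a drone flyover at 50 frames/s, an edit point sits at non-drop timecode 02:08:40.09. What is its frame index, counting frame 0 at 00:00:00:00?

386009

Total seconds to the label: (2 × 3600 + 8 × 60 + 40) = 7720.
Frame index = 7720 × 50 + 9 = 386009.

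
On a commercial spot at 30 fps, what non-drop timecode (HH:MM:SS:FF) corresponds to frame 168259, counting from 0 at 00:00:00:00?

01:33:28:19

168259 ÷ 30 = 5608 full seconds, remainder 19 frames.
5608 s = 1 h 33 min 28 s.
Timecode: 01:33:28:19.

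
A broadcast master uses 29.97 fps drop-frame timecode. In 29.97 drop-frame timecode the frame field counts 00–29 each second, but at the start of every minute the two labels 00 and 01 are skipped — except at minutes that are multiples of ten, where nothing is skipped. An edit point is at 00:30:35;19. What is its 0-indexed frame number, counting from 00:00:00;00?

55015

Complete 10-minute blocks: 3, each 17982 frames → 53946.
Remaining 0 whole minutes in the current block: 0 frames.
Within the current minute: 35 × 30 + 19 = 1069. Total = 53946 + 0 + 1069 = 55015.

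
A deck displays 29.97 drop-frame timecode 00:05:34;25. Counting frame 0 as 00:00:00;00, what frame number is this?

10035

As if non-drop at 30 labels/s: (0 × 3600 + 5 × 60 + 34) × 30 + 25 = 10045.
Minute boundaries passed: 5; those not divisible by 10: 5 − 0 = 5; dropped labels = 2 × 5 = 10.
Actual frame index = 10045 − 10 = 10035.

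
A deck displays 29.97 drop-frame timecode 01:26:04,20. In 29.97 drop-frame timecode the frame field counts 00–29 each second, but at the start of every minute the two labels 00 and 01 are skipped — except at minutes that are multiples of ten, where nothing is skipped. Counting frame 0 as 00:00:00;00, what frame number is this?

As if non-drop at 30 labels/s: (1 × 3600 + 26 × 60 + 4) × 30 + 20 = 154940.
Minute boundaries passed: 86; those not divisible by 10: 86 − 8 = 78; dropped labels = 2 × 78 = 156.
Actual frame index = 154940 − 156 = 154784.

154784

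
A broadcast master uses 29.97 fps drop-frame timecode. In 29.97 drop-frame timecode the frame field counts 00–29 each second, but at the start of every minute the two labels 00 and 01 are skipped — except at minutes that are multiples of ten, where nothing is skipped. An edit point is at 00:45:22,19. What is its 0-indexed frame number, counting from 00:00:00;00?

81597

As if non-drop at 30 labels/s: (0 × 3600 + 45 × 60 + 22) × 30 + 19 = 81679.
Minute boundaries passed: 45; those not divisible by 10: 45 − 4 = 41; dropped labels = 2 × 41 = 82.
Actual frame index = 81679 − 82 = 81597.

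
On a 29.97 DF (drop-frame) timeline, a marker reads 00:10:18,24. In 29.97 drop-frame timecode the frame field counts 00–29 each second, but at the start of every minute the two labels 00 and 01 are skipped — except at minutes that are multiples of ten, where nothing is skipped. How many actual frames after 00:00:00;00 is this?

18546

Complete 10-minute blocks: 1, each 17982 frames → 17982.
Remaining 0 whole minutes in the current block: 0 frames.
Within the current minute: 18 × 30 + 24 = 564. Total = 17982 + 0 + 564 = 18546.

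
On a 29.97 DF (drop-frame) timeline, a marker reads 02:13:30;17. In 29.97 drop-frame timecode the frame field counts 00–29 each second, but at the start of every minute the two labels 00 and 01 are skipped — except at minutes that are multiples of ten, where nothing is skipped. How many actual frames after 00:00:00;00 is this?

240077

Complete 10-minute blocks: 13, each 17982 frames → 233766.
Remaining 3 whole minutes in the current block: 1800 + 2 × 1798 = 5396 frames.
Within the current minute: 30 × 30 + 17 − 2 = 915 (labels ;00/;01 skipped at this minute). Total = 233766 + 5396 + 915 = 240077.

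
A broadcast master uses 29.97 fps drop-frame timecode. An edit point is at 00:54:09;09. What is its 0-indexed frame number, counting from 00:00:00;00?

As if non-drop at 30 labels/s: (0 × 3600 + 54 × 60 + 9) × 30 + 9 = 97479.
Minute boundaries passed: 54; those not divisible by 10: 54 − 5 = 49; dropped labels = 2 × 49 = 98.
Actual frame index = 97479 − 98 = 97381.

97381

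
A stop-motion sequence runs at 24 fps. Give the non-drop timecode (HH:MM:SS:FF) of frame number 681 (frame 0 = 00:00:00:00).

00:00:28:09

681 ÷ 24 = 28 full seconds, remainder 9 frames.
28 s = 0 h 0 min 28 s.
Timecode: 00:00:28:09.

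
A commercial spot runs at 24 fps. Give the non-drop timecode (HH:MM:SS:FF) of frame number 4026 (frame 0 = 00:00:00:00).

00:02:47:18

4026 ÷ 24 = 167 full seconds, remainder 18 frames.
167 s = 0 h 2 min 47 s.
Timecode: 00:02:47:18.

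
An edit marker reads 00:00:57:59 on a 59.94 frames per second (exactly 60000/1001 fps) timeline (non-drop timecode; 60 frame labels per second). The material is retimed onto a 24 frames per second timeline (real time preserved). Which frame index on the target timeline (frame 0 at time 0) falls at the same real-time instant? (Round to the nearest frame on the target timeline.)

Source frame index: (0×3600 + 0×60 + 57) × 60 + 59 = 3479.
Real time: 3479 / (60000/1001) = 3482479/60000 s.
Target frame: (3482479/60000) × (24) = 3482479/2500 ≈ 1392.992 → 1393.

frame 1393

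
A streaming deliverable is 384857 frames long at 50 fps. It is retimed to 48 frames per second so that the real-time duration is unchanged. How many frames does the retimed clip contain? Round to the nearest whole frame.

369463 frames

Frames at target rate = 384857 × (48) / (50) = 9236568/25 ≈ 369462.720.
Nearest whole frame: 369463.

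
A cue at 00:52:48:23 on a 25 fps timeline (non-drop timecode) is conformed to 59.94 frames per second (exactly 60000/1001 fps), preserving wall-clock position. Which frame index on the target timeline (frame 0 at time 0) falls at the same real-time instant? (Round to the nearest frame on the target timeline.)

frame 189945

Source frame index: (0×3600 + 52×60 + 48) × 25 + 23 = 79223.
Real time: 79223 / (25) = 79223/25 s.
Target frame: (79223/25) × (60000/1001) = 190135200/1001 ≈ 189945.255 → 189945.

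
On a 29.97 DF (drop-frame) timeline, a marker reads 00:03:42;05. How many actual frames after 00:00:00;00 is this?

6659

As if non-drop at 30 labels/s: (0 × 3600 + 3 × 60 + 42) × 30 + 5 = 6665.
Minute boundaries passed: 3; those not divisible by 10: 3 − 0 = 3; dropped labels = 2 × 3 = 6.
Actual frame index = 6665 − 6 = 6659.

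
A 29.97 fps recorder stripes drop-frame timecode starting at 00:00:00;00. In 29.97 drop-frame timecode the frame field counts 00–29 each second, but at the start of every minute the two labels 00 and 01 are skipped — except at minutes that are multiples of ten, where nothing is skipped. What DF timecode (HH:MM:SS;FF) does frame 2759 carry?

00:01:32;01

Ten DF minutes hold 17982 frames, so frame 2759 lies in block 0 (frames 0–17981) with 2759 frames into that block.
The block's first minute is 1800 frames and the rest 1798 each; 2759 frames reaches minute 1, so 0 × 18 + 1 × 2 = 2 labels have been skipped so far.
Adding those back, label number 2759 + 2 = 2761 at 30 labels/s is 92 s + 1 f = 0 h 1 min 32 s frame 1, i.e. 00:01:32;01.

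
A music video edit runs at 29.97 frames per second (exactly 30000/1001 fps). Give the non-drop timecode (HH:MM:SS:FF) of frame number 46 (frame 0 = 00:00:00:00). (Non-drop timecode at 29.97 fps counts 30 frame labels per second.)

46 ÷ 30 = 1 full seconds, remainder 16 frames.
1 s = 0 h 0 min 1 s.
Timecode: 00:00:01:16.

00:00:01:16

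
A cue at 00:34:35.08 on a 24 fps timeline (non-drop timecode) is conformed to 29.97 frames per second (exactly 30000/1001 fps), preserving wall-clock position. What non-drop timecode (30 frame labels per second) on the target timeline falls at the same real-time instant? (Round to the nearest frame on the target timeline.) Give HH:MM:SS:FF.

00:34:33:08

Source frame index: (0×3600 + 34×60 + 35) × 24 + 8 = 49808.
Real time: 49808 / (24) = 6226/3 s.
Target frame: (6226/3) × (30000/1001) = 5660000/91 ≈ 62197.802 → 62198.
At 30 labels/s: frame 62198 → 00:34:33:08.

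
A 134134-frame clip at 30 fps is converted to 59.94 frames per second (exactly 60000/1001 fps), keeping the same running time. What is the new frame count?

268000 frames

Target frames = source frames × (target rate / source rate) = 134134 × (60000/1001)/(30) = 134134 × 2000/1001 = 268000.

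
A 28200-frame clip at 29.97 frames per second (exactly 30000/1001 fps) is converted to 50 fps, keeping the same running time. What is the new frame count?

47047 frames

Target frames = source frames × (target rate / source rate) = 28200 × (50)/(30000/1001) = 28200 × 1001/600 = 47047.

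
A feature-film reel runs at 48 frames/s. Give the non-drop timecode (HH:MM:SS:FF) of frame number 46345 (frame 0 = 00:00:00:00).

00:16:05:25

46345 ÷ 48 = 965 full seconds, remainder 25 frames.
965 s = 0 h 16 min 5 s.
Timecode: 00:16:05:25.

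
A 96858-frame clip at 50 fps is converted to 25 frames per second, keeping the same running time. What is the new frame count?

48429 frames

Frames at target rate = 96858 × (25) / (50) = 48429.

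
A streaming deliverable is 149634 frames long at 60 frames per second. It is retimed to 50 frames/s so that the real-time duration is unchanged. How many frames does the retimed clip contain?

Target frames = source frames × (target rate / source rate) = 149634 × (50)/(60) = 149634 × 5/6 = 124695.

124695 frames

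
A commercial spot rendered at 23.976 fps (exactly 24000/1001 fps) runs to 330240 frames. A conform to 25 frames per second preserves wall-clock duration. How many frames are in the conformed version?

344344 frames

Target frames = source frames × (target rate / source rate) = 330240 × (25)/(24000/1001) = 330240 × 1001/960 = 344344.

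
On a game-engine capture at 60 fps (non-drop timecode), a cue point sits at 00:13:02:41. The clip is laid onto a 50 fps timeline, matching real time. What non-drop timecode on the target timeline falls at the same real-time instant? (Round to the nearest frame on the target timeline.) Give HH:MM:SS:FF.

00:13:02:34

Source frame index: (0×3600 + 13×60 + 2) × 60 + 41 = 46961.
Real time: 46961 / (60) = 46961/60 s.
Target frame: (46961/60) × (50) = 234805/6 ≈ 39134.167 → 39134.
At 50 labels/s: frame 39134 → 00:13:02:34.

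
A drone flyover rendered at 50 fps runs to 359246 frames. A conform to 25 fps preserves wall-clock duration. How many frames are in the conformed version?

Frames at target rate = 359246 × (25) / (50) = 179623.

179623 frames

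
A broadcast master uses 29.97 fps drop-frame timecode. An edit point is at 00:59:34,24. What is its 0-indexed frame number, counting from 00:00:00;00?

As if non-drop at 30 labels/s: (0 × 3600 + 59 × 60 + 34) × 30 + 24 = 107244.
Minute boundaries passed: 59; those not divisible by 10: 59 − 5 = 54; dropped labels = 2 × 54 = 108.
Actual frame index = 107244 − 108 = 107136.

107136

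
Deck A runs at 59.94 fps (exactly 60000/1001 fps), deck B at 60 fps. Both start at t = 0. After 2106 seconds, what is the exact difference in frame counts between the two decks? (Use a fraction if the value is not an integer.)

9720/77 frames

A emits 60000/1001 × 2106 = 9720000/77 frames; B emits 60 × 2106 = 126360.
Difference = 9720/77 frames (≈ 126.2338); B is ahead of A.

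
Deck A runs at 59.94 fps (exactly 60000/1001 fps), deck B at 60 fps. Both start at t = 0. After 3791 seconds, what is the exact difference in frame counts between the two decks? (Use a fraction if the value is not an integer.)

227460/1001 frames

A emits 60000/1001 × 3791 = 227460000/1001 frames; B emits 60 × 3791 = 227460.
Difference = 227460/1001 frames (≈ 227.2328); B is ahead of A.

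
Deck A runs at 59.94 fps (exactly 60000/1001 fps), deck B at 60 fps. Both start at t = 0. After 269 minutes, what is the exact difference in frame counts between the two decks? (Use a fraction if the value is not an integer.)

968400/1001 frames

269 min = 16140 s.
A emits 60000/1001 × 16140 = 968400000/1001 frames; B emits 60 × 16140 = 968400.
Difference = 968400/1001 frames (≈ 967.4326); B is ahead of A.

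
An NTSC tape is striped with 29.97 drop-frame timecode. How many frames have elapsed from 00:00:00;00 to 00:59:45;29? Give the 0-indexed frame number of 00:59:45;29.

107471

Complete 10-minute blocks: 5, each 17982 frames → 89910.
Remaining 9 whole minutes in the current block: 1800 + 8 × 1798 = 16184 frames.
Within the current minute: 45 × 30 + 29 − 2 = 1377 (labels ;00/;01 skipped at this minute). Total = 89910 + 16184 + 1377 = 107471.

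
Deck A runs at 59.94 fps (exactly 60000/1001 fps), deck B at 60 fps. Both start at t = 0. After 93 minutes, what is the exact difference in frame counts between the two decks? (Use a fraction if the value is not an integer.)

93 min = 5580 s.
A emits 60000/1001 × 5580 = 334800000/1001 frames; B emits 60 × 5580 = 334800.
Difference = 334800/1001 frames (≈ 334.4655); B is ahead of A.

334800/1001 frames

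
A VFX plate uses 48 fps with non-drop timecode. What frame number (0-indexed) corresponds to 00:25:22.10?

Total seconds to the label: (0 × 3600 + 25 × 60 + 22) = 1522.
Frame index = 1522 × 48 + 10 = 73066.

73066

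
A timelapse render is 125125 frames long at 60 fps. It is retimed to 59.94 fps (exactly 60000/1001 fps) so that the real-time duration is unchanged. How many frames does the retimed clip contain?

125000 frames

Target frames = source frames × (target rate / source rate) = 125125 × (60000/1001)/(60) = 125125 × 1000/1001 = 125000.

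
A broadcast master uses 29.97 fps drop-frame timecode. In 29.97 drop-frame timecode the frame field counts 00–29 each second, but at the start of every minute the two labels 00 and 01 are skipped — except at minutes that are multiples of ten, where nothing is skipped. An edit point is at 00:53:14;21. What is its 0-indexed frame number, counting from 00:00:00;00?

As if non-drop at 30 labels/s: (0 × 3600 + 53 × 60 + 14) × 30 + 21 = 95841.
Minute boundaries passed: 53; those not divisible by 10: 53 − 5 = 48; dropped labels = 2 × 48 = 96.
Actual frame index = 95841 − 96 = 95745.

95745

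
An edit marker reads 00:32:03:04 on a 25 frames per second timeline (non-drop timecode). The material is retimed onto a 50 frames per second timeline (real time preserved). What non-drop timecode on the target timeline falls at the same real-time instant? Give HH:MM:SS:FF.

00:32:03:08

Source frame index: (0×3600 + 32×60 + 3) × 25 + 4 = 48079.
Real time: 48079 / (25) = 48079/25 s.
Target frame: (48079/25) × (50) = 96158.
At 50 labels/s: frame 96158 → 00:32:03:08.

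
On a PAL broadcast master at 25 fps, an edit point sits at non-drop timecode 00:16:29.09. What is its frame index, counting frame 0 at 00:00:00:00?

Total seconds to the label: (0 × 3600 + 16 × 60 + 29) = 989.
Frame index = 989 × 25 + 9 = 24734.

24734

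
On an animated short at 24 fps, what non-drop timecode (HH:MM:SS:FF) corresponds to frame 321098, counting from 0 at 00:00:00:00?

03:42:59:02

321098 ÷ 24 = 13379 full seconds, remainder 2 frames.
13379 s = 3 h 42 min 59 s.
Timecode: 03:42:59:02.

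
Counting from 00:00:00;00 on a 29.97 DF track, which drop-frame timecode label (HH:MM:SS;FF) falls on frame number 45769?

Ten DF minutes hold 17982 frames, so frame 45769 lies in block 2 (frames 35964–53945) with 9805 frames into that block.
The block's first minute is 1800 frames and the rest 1798 each; 9805 frames reaches minute 5, so 2 × 18 + 5 × 2 = 46 labels have been skipped so far.
Adding those back, label number 45769 + 46 = 45815 at 30 labels/s is 1527 s + 5 f = 0 h 25 min 27 s frame 5, i.e. 00:25:27;05.

00:25:27;05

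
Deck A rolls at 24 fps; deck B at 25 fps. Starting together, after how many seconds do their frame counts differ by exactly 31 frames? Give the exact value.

31 seconds

The gap grows by |25 − 24| = 1 frame per second.
Time for a 31-frame gap: 31 ÷ (1) = 31 s.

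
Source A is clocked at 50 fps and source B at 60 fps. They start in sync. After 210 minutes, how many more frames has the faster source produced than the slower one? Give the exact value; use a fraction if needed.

126000 frames

210 min = 12600 s.
A emits 50 × 12600 = 630000 frames; B emits 60 × 12600 = 756000.
Difference = 126000 frames; B is ahead of A.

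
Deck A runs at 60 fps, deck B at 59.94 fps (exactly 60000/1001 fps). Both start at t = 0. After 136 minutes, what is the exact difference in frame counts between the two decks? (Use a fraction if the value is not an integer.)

489600/1001 frames

136 min = 8160 s.
A emits 60 × 8160 = 489600 frames; B emits 60000/1001 × 8160 = 489600000/1001.
Difference = 489600/1001 frames (≈ 489.1109); B is behind A.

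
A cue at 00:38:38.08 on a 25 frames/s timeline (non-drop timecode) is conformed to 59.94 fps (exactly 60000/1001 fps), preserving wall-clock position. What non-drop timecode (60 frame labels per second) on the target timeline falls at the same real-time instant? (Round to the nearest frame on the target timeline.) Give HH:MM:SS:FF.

Source frame index: (0×3600 + 38×60 + 38) × 25 + 8 = 57958.
Real time: 57958 / (25) = 57958/25 s.
Target frame: (57958/25) × (60000/1001) = 139099200/1001 ≈ 138960.240 → 138960.
At 60 labels/s: frame 138960 → 00:38:36:00.

00:38:36:00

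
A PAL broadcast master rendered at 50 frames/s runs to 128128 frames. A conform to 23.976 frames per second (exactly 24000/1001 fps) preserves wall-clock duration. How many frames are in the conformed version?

61440 frames

Target frames = source frames × (target rate / source rate) = 128128 × (24000/1001)/(50) = 128128 × 480/1001 = 61440.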